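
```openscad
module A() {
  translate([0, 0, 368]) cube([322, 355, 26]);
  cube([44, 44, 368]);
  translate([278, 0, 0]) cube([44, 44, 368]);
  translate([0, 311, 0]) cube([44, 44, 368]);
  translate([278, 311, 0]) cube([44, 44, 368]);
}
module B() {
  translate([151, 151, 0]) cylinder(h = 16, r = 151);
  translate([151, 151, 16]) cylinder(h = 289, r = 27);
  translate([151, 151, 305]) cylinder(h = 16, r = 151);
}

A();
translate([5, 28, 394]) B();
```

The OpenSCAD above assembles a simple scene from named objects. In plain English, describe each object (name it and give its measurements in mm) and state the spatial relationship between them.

A is a simple wooden stool: a rectangular seat 322 mm (x) by 355 mm (y), 26 mm thick, top face at z = 394 mm, on four square legs, each 44×44 mm in cross-section. The legs rest on z = 0, each flush with a corner of the seat.

B is a spool: two coaxial disc flanges of radius 151 mm and thickness 16 mm, joined by a core cylinder of radius 27 mm and height 289 mm. The lower flange rests on z = 0 and the three cylinders share a vertical axis.

The spool is on top of the stool.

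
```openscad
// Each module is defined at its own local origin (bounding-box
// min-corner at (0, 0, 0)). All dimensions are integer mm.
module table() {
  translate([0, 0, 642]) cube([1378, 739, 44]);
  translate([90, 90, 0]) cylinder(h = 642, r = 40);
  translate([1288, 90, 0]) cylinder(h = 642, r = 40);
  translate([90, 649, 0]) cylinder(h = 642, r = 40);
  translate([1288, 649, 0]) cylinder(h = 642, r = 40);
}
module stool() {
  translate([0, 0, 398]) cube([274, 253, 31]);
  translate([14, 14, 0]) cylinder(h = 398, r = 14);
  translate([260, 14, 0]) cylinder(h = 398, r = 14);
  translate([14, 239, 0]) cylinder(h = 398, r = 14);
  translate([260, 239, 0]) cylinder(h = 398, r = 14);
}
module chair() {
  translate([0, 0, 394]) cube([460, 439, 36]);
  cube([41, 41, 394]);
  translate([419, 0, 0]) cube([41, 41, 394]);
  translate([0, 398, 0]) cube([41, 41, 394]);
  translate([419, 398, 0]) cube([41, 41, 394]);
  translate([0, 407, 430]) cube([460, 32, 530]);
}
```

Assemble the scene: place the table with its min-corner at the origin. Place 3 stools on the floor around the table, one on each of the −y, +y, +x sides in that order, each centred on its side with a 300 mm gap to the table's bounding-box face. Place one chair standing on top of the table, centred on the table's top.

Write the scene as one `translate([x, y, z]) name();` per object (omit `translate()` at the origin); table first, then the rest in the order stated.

table();
translate([552, -553, 0]) stool();
translate([552, 1039, 0]) stool();
translate([1678, 243, 0]) stool();
translate([459, 150, 686]) chair();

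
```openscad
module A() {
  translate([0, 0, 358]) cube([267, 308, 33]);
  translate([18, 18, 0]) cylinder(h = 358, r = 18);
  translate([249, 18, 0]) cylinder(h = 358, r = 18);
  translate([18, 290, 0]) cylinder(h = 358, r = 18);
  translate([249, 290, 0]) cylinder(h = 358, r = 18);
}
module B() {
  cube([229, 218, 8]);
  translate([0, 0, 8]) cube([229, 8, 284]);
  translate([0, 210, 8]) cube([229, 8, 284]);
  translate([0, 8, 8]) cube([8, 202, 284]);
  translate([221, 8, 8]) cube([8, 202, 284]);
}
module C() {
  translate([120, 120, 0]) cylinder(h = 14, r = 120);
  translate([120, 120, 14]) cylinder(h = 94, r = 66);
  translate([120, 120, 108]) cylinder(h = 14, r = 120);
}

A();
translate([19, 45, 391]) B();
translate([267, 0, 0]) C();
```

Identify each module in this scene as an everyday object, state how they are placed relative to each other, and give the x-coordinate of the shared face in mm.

A is a stool. B is an open box. C is a spool. The open box is on top of the stool, centred. The spool is against the stool's +x side, with their −y faces flush. The x-coordinate of the shared face is 267 mm.

The stool's +x face and the spool's −x face are both at x = 267 mm.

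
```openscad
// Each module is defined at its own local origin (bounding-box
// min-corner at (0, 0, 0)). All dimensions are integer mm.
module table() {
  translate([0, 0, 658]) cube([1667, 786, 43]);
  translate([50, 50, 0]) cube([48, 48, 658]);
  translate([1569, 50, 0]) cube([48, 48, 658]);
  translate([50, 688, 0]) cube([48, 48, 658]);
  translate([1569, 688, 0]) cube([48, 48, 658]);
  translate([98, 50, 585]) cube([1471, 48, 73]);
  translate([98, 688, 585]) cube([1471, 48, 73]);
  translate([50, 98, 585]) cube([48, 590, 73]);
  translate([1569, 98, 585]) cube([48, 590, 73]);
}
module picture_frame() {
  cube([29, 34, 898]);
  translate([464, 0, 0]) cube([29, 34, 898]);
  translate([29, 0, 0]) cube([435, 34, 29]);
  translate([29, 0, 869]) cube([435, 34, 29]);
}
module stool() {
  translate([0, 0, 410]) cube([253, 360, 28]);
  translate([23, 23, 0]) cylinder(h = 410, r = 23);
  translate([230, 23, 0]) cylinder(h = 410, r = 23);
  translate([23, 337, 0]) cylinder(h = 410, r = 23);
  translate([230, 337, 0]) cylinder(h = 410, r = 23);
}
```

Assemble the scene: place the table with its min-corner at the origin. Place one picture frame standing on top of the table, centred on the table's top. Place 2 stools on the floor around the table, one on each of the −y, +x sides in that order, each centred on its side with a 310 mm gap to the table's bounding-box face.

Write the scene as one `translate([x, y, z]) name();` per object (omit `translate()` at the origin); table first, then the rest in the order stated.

table();
translate([587, 376, 701]) picture_frame();
translate([707, -670, 0]) stool();
translate([1977, 213, 0]) stool();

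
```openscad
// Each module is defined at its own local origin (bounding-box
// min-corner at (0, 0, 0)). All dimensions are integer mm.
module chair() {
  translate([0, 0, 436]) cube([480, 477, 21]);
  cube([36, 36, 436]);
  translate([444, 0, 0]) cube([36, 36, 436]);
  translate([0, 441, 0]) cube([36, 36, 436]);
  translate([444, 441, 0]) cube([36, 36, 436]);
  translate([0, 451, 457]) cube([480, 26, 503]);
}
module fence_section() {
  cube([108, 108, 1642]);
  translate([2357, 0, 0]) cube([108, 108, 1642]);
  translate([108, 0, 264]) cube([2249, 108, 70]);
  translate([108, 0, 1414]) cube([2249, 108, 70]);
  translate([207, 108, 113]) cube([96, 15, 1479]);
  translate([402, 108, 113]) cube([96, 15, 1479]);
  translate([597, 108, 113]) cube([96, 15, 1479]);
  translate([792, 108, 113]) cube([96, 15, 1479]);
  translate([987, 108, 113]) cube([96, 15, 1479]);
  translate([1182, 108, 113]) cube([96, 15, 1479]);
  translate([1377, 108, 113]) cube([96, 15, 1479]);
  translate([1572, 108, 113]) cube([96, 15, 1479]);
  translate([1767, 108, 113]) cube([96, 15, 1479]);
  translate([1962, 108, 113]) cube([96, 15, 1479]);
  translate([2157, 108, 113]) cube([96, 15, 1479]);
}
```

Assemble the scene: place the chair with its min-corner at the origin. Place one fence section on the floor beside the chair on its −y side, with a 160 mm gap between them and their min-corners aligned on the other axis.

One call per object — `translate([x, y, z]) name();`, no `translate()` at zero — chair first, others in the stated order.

chair();
translate([0, -283, 0]) fence_section();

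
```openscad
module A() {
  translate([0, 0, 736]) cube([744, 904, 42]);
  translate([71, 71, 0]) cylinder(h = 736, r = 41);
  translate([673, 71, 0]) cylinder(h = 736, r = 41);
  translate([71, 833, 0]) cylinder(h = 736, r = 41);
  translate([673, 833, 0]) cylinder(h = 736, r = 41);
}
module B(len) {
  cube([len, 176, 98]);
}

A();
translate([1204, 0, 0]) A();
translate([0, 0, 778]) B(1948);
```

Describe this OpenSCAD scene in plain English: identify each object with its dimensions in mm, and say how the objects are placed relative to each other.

A is a table with a 744×904 mm rectangular top, 42 mm thick, top surface at z = 778 mm, supported by four round legs of 82 mm diameter, each leg's bounding box inset 30 mm from the nearest pair of top edges, running from the floor.

B is a rectangular beam 1948 mm long (x), 176 mm deep (y), 98 mm thick (z).

The beam spans the tops of two tables placed 460 mm apart, resting at z = 778 mm.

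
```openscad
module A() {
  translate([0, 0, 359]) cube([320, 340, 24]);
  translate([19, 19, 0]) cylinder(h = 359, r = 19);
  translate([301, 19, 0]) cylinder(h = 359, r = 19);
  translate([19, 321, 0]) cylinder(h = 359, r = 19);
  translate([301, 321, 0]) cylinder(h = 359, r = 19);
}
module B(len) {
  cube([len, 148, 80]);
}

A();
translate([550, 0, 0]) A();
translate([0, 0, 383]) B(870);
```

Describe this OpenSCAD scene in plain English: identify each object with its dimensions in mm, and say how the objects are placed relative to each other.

A is a simple wooden stool: a rectangular seat 320 mm (x) by 340 mm (y), 24 mm thick, top face at z = 383 mm, on four round legs, each 38 mm in diameter. The legs rest on z = 0, each leg's axis is inset half a diameter from the nearest pair of seat edges (so the leg's bounding box is flush with the corner).

B is a rectangular beam 870 mm long (x), 148 mm deep (y), 80 mm thick (z).

The beam spans the tops of two stools placed 230 mm apart, resting at z = 383 mm.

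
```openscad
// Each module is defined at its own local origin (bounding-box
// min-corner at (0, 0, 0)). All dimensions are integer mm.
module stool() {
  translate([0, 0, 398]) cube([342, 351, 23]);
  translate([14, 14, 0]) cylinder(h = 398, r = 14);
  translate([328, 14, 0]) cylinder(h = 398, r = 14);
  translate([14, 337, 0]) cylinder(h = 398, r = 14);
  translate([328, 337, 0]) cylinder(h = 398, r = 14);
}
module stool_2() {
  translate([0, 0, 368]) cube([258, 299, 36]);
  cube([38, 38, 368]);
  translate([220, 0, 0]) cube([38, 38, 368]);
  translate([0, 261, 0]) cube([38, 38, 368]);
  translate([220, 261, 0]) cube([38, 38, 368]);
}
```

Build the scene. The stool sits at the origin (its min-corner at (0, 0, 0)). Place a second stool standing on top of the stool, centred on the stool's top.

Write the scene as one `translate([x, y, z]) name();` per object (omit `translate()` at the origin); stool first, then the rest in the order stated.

stool();
translate([42, 26, 421]) stool_2();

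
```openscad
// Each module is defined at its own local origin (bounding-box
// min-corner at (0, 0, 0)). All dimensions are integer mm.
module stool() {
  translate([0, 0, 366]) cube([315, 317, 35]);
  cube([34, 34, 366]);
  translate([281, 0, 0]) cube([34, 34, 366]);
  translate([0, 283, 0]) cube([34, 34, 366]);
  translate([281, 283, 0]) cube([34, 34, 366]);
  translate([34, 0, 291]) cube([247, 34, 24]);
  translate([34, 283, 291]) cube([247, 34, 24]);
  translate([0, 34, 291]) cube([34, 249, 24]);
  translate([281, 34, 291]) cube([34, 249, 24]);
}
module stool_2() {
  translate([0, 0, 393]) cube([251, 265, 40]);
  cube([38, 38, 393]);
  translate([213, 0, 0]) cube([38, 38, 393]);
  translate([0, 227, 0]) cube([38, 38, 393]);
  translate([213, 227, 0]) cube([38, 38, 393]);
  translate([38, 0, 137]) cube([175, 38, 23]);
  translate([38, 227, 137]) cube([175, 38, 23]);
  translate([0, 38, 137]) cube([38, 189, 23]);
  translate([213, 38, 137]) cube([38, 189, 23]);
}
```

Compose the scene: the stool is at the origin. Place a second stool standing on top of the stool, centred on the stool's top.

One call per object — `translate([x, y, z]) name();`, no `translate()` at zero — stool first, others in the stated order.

stool();
translate([32, 26, 401]) stool_2();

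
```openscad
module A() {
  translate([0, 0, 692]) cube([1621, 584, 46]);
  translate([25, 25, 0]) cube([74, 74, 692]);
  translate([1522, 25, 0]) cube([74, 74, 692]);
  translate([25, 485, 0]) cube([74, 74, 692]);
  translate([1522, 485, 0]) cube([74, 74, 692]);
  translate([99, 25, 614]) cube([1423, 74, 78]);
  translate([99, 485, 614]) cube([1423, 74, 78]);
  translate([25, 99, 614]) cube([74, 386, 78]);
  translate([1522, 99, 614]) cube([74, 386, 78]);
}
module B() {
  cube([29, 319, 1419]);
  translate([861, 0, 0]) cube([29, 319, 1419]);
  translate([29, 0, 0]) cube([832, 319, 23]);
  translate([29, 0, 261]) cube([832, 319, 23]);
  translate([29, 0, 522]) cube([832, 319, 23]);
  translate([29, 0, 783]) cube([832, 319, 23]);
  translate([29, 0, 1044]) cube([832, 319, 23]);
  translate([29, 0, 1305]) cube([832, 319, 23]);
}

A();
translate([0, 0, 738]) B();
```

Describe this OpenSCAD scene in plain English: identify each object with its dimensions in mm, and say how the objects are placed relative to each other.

A is a table with a 1621×584 mm rectangular top, 46 mm thick, top surface at z = 738 mm, supported by four 74×74 mm square legs, each inset 25 mm from the nearest pair of top edges, running from the floor. Four apron rails, 74 mm thick and 78 mm tall, run between adjacent legs with their top edges flush with the underside of the top and their outer faces flush with the legs' outer faces.

B is an open bookshelf. Two side panels, each 29 mm thick, 319 mm deep and 1419 mm tall, stand 890 mm apart (outside-to-outside). Between them sit 6 shelves, each 23 mm thick and 319 mm deep, spanning the full gap between the sides. The bottom shelf rests on the floor (its underside at z = 0) and the clear gap between one shelf's top and the next shelf's underside is 238 mm.

The bookshelf is on top of the table.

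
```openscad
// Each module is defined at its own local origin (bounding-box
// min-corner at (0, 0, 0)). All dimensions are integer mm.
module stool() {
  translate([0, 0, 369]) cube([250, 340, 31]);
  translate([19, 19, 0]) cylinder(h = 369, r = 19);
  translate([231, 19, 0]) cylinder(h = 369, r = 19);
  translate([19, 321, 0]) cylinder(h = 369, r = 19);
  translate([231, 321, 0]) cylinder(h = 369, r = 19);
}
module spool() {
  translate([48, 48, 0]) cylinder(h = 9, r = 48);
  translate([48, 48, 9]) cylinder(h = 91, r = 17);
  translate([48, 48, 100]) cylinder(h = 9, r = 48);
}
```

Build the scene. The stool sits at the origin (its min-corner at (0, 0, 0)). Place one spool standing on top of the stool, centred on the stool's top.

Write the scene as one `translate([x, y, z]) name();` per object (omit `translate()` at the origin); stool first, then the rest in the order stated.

stool();
translate([77, 122, 400]) spool();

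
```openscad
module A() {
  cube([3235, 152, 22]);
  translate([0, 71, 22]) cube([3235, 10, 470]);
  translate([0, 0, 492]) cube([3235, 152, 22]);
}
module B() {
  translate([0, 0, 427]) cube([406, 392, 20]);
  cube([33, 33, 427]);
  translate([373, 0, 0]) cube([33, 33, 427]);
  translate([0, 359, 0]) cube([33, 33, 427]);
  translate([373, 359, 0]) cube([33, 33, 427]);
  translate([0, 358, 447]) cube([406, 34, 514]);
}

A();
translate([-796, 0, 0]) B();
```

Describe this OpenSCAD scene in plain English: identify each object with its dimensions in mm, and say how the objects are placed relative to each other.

A is an I-beam lying along x, 3235 mm long. Overall section height 514 mm. Two flanges 152 mm wide (y) and 22 mm thick, one on the floor and one at the top; a web 10 mm thick runs between them, centred on the flange width.

B is a chair: 406×392 mm seat, 20 mm thick, top at z = 447 mm, on four 33 mm square corner legs flush with the seat edges. A 34 mm thick backrest slab spans the full seat width, extending 514 mm above the seat top, its back face flush with the seat's +y edge.

The chair is on the floor beside the I-beam on its −x side.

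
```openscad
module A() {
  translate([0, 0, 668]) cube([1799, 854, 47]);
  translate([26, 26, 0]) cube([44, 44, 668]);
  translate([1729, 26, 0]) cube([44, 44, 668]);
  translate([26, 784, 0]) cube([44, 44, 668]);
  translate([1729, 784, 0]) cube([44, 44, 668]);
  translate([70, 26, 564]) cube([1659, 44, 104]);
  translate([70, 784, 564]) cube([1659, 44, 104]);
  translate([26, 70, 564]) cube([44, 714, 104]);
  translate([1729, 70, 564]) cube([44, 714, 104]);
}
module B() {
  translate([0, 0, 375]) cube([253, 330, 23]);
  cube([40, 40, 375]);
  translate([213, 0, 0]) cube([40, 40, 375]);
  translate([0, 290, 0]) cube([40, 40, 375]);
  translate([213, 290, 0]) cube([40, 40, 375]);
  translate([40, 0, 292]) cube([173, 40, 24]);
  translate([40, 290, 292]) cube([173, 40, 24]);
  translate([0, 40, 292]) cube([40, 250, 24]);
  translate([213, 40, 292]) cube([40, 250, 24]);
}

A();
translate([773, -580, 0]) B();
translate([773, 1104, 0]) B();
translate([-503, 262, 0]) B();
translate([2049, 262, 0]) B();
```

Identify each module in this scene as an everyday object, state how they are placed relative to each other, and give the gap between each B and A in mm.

Each stool's nearest face is 250 mm from the table's bounding box.

A is a table. B is a stool. Four stools sit around the table at the −y, +y, −x, +x sides. The gap between each stool and the table is 250 mm.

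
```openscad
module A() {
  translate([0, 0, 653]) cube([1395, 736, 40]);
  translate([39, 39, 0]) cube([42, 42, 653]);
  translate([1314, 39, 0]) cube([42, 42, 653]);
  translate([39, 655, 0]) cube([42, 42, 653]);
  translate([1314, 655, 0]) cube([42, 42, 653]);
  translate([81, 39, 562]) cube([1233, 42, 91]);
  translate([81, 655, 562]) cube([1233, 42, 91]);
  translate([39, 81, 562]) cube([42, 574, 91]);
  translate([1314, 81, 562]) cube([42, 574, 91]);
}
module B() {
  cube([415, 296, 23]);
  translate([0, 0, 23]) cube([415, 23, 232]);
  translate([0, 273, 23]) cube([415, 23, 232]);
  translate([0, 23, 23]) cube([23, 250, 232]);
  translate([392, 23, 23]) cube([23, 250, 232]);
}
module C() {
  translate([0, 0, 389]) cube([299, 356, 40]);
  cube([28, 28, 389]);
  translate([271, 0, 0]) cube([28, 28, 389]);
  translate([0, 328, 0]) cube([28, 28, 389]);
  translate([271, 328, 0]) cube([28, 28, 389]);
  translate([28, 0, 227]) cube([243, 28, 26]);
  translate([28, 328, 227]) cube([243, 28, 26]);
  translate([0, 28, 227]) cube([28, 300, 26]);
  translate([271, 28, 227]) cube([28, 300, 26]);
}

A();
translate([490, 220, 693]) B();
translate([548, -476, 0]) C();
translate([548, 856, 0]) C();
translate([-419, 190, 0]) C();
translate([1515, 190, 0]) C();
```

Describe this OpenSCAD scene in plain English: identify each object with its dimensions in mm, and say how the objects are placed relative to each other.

A is a rectangular dining table. The top is 1395×736×40 mm with its upper surface at z = 693 mm. It stands on four 42×42 mm square legs, each inset 39 mm from the nearest pair of top edges, running from the floor to the underside of the top. Four apron rails, 42 mm thick and 91 mm tall, run between adjacent legs with their top edges flush with the underside of the top and their outer faces flush with the legs' outer faces.

B is an open-topped rectangular box: outside dimensions 415×296×255 mm, with a uniform wall and base thickness of 23 mm. The base is a full 415×296 slab on the floor; four walls sit on top of the base. The front and back walls (the −y and +y sides) span the full width; the two side walls fit between them.

C is a four-legged stool. The seat is a 299×356×40 mm slab whose top surface is at z = 429 mm; four square legs, each 28×28 mm in cross-section, run from the floor (z = 0) to the underside of the seat, each flush with a corner of the seat. Four stretchers, 28 mm wide and 26 mm tall, connect adjacent legs with their undersides at z = 227 mm, each running between the inner faces of the legs it joins and aligned with the legs' outer faces on the other axis.

The open box is on top of the table, centred. Four stools sit around the table at the −y, +y, −x, +x sides.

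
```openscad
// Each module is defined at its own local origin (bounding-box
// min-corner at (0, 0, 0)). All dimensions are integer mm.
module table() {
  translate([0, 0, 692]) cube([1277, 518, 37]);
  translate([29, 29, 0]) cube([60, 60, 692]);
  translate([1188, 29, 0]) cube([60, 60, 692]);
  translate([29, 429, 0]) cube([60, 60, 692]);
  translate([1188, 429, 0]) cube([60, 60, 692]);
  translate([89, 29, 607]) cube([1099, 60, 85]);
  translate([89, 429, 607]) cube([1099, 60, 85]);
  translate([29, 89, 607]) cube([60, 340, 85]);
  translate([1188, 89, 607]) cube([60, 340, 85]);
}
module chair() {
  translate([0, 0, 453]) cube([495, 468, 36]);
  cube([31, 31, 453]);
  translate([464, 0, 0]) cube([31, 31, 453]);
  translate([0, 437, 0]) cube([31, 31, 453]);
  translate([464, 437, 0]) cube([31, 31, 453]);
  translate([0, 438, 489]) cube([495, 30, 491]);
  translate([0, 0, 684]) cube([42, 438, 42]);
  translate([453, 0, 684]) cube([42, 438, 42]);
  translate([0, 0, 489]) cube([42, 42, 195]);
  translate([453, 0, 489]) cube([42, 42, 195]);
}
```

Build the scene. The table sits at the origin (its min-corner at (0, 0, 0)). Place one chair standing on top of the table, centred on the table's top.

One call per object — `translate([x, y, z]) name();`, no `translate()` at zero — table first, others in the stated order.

table();
translate([391, 25, 729]) chair();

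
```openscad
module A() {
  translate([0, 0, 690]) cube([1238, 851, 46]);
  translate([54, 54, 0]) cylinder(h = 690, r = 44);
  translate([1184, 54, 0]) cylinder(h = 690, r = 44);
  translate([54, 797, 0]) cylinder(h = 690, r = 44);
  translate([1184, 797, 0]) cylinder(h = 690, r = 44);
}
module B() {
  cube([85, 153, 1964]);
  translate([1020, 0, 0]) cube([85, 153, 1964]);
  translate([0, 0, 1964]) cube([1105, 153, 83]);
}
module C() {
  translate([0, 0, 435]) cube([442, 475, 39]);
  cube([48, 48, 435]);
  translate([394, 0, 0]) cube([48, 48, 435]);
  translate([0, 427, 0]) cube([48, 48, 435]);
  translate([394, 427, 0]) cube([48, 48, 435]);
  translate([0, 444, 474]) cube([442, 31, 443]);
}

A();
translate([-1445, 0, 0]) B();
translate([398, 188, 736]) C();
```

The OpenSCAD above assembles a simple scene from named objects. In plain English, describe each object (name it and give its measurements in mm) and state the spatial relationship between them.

A is a table with a 1238×851 mm rectangular top, 46 mm thick, top surface at z = 736 mm, supported by four round legs of 88 mm diameter, each leg's bounding box inset 10 mm from the nearest pair of top edges, running from the floor.

B is a rectangular door frame: two vertical jambs of 85×153 mm section, 1964 mm tall, with a clear opening 935 mm wide between their inner faces. A header 83 mm tall and 153 mm deep lies on top of the jambs and spans the full outside width.

C is a chair. The seat is a 442×475×39 mm slab with its top at z = 474 mm, on four 48×48 mm corner legs (flush with the seat edges, standing on z = 0). A flat backrest 31 mm thick, 443 mm tall, spans the full seat width and rises from the seat top along its +y edge, rear face flush with the rear of the seat.

The door frame is on the floor beside the table on its −x side. The chair is on top of the table, centred.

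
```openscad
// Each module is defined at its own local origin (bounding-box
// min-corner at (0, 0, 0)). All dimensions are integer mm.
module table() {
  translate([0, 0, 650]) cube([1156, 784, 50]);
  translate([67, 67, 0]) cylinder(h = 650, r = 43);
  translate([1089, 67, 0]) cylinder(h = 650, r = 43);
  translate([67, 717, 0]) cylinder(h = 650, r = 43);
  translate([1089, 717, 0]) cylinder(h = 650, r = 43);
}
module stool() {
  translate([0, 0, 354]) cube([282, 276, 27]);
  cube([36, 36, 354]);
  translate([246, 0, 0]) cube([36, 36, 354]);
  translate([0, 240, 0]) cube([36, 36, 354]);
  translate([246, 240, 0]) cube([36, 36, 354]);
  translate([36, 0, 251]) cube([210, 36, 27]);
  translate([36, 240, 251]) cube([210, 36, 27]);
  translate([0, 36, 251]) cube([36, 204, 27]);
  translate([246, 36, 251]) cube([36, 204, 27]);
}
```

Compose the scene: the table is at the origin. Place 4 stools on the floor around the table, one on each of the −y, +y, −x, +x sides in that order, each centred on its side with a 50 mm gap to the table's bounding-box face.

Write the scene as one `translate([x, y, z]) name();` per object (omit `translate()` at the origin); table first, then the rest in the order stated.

table();
translate([437, -326, 0]) stool();
translate([437, 834, 0]) stool();
translate([-332, 254, 0]) stool();
translate([1206, 254, 0]) stool();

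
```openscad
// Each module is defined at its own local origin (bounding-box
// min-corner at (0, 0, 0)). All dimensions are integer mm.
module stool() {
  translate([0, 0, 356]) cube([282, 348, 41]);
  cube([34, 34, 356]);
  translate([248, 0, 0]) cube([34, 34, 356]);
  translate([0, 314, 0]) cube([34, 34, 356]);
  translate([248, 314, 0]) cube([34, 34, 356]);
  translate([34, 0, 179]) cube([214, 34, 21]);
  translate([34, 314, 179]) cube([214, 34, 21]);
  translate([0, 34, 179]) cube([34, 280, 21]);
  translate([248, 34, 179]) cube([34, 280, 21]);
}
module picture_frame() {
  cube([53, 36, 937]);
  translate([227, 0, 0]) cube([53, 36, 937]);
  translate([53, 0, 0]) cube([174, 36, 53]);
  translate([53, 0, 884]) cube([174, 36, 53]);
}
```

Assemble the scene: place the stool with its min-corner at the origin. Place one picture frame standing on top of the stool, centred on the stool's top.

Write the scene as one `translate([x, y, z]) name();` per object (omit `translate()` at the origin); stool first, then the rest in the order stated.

stool();
translate([1, 156, 397]) picture_frame();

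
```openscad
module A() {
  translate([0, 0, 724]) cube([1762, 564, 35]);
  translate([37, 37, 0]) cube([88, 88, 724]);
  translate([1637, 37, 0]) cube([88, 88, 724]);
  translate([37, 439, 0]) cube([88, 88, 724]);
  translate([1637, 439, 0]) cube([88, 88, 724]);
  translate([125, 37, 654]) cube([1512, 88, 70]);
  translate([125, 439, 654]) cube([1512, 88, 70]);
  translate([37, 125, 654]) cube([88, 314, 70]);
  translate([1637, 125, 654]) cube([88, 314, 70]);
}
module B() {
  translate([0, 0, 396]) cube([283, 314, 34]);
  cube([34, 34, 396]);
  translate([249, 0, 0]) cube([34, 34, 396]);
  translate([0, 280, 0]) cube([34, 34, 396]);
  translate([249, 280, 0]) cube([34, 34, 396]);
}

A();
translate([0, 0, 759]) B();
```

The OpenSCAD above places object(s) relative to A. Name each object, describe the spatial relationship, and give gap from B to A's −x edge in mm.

The stool's min-x is at 0; the table's min-x is 0; gap = 0 mm.

A is a table. B is a stool. The stool is on top of the table. The gap from the stool to the table's −x edge is 0 mm.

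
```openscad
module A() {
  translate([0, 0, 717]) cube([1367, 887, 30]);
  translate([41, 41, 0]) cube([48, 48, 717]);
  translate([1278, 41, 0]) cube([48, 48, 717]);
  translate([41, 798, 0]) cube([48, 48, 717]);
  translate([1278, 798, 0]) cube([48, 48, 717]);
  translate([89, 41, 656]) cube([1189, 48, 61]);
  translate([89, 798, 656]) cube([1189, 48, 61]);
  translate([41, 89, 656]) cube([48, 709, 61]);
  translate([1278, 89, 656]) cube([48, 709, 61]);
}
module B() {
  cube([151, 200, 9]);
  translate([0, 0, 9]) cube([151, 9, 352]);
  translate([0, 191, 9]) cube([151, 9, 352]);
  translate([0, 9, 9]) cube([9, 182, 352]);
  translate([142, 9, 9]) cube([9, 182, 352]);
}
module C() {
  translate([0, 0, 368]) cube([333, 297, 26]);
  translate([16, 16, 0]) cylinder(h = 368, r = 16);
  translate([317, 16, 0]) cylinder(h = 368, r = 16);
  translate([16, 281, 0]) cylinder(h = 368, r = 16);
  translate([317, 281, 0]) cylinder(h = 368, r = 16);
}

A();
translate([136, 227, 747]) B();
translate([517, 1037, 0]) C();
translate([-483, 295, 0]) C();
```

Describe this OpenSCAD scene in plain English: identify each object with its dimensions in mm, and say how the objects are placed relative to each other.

A is a rectangular dining table. The top is 1367×887×30 mm with its upper surface at z = 747 mm. It stands on four 48×48 mm square legs, each inset 41 mm from the nearest pair of top edges, running from the floor to the underside of the top. Four apron rails, 48 mm thick and 61 mm tall, run between adjacent legs with their top edges flush with the underside of the top and their outer faces flush with the legs' outer faces.

B is an open storage box with external size 151×200×361 mm and wall thickness 9 mm (the base is also 9 mm thick). The base covers the whole footprint; the four walls stand on the base, with the y-facing walls full-width and the x-facing walls fitting between their inner faces.

C is a four-legged stool. The seat is a 333×297×26 mm slab whose top surface is at z = 394 mm; four round legs, each 32 mm in diameter, run from the floor (z = 0) to the underside of the seat, each leg's axis is inset half a diameter from the nearest pair of seat edges (so the leg's bounding box is flush with the corner).

The open box is on top of the table. Two stools sit around the table at the +y, −x sides.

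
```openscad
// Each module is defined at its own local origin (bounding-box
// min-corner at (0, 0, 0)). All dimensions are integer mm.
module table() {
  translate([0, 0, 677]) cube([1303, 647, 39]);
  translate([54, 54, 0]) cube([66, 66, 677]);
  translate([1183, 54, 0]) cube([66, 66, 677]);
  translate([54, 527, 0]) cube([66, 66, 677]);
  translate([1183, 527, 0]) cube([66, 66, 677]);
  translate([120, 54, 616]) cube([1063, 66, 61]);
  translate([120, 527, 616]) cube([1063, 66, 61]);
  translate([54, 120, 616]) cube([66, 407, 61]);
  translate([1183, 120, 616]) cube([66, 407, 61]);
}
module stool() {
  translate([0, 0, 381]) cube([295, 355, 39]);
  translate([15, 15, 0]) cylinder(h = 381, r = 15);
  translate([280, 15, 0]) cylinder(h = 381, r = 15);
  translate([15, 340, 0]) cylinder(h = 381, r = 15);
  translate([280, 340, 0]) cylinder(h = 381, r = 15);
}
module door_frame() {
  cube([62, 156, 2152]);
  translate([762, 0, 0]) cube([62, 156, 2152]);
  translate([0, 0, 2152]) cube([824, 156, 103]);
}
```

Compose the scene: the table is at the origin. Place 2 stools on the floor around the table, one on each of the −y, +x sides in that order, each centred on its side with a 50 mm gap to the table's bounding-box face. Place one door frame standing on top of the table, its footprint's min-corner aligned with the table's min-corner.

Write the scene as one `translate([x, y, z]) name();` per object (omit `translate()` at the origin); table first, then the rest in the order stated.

table();
translate([504, -405, 0]) stool();
translate([1353, 146, 0]) stool();
translate([0, 0, 716]) door_frame();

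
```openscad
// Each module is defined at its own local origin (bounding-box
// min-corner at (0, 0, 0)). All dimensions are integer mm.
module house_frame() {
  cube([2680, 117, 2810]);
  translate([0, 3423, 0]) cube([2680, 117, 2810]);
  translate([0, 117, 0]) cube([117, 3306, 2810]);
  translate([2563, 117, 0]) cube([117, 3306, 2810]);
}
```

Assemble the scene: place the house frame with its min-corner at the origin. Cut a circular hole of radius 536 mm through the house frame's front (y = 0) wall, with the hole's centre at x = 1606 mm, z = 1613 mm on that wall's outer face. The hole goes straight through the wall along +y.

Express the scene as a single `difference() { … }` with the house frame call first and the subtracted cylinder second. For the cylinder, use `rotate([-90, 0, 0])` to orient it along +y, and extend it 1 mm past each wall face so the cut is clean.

difference() {
  house_frame();
  translate([1606, -1, 1613]) rotate([-90, 0, 0]) cylinder(h = 119, r = 536);
}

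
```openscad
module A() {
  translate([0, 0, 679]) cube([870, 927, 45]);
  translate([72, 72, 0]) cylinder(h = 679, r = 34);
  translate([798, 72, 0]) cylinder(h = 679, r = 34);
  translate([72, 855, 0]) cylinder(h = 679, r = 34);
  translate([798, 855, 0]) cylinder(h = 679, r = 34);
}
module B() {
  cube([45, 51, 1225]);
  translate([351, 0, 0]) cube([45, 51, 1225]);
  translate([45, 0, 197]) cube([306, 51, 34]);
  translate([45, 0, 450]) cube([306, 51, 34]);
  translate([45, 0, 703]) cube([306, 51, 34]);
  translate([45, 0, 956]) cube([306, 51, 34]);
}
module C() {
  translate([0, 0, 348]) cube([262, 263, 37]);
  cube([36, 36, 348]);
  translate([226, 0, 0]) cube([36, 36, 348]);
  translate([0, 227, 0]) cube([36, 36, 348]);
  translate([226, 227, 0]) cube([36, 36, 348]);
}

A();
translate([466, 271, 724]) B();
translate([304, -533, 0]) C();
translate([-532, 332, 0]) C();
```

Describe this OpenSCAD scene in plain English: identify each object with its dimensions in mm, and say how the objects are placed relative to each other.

A is a rectangular dining table. The top is 870×927×45 mm with its upper surface at z = 724 mm. It stands on four round legs of 68 mm diameter, each leg's bounding box inset 38 mm from the nearest pair of top edges, running from the floor to the underside of the top.

B is a straight ladder. Two 45×51 mm vertical rails, 1225 mm tall, stand 396 mm apart (outside-to-outside) with their front faces coplanar on the −y side. 4 rungs, each 51 mm deep and 34 mm tall, span between the inner faces of the rails, front faces flush with the rails. The lowest rung's underside is at z = 197 mm and rungs are spaced 253 mm apart (underside to underside).

C is a four-legged stool. The seat is 262×263 mm, 37 mm thick, top at z = 385 mm. It stands on four square legs, each 36×36 mm in cross-section, from z = 0 to the seat underside, each flush with a corner of the seat.

The ladder is on top of the table. Two stools sit around the table at the −y, −x sides.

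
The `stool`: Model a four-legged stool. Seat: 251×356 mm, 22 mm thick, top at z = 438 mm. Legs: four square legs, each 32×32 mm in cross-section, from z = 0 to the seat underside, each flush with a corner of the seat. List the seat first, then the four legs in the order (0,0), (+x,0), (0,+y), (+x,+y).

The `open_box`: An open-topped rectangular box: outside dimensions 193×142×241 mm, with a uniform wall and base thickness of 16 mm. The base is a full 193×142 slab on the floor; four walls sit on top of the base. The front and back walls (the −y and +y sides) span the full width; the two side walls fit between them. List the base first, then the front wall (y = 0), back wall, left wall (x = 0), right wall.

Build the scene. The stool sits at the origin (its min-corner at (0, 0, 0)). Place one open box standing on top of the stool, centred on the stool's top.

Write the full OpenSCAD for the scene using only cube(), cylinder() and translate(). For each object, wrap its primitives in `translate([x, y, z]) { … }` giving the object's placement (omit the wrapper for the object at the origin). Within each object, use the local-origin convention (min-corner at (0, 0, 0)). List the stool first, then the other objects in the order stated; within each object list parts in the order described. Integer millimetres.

translate([0, 0, 416]) cube([251, 356, 22]);
cube([32, 32, 416]);
translate([219, 0, 0]) cube([32, 32, 416]);
translate([0, 324, 0]) cube([32, 32, 416]);
translate([219, 324, 0]) cube([32, 32, 416]);
translate([29, 107, 438]) {
  cube([193, 142, 16]);
  translate([0, 0, 16]) cube([193, 16, 225]);
  translate([0, 126, 16]) cube([193, 16, 225]);
  translate([0, 16, 16]) cube([16, 110, 225]);
  translate([177, 16, 16]) cube([16, 110, 225]);
}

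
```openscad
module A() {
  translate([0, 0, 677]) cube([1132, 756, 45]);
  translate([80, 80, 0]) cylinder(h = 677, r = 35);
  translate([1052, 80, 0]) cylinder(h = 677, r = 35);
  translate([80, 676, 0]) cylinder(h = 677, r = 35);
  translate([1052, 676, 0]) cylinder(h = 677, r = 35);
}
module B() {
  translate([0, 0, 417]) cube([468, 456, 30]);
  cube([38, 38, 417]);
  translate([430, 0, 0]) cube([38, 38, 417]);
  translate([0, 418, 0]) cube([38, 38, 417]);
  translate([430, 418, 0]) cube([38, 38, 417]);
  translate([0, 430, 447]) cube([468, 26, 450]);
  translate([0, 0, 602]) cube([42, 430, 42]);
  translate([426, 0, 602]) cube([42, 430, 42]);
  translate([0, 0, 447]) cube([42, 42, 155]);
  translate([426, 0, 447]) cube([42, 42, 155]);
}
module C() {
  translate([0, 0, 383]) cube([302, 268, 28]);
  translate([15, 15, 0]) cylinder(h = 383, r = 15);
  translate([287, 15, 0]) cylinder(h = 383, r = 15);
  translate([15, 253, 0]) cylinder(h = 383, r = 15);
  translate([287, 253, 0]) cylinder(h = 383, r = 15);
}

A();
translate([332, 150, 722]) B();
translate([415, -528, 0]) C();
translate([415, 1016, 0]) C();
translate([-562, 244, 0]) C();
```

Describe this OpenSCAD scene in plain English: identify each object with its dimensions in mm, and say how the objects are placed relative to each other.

A is a table with a 1132×756 mm rectangular top, 45 mm thick, top surface at z = 722 mm, supported by four round legs of 70 mm diameter, each leg's bounding box inset 45 mm from the nearest pair of top edges, running from the floor.

B is a chair. The seat is a 468×456×30 mm slab with its top at z = 447 mm, on four 38×38 mm corner legs (flush with the seat edges, standing on z = 0). A flat backrest 26 mm thick, 450 mm tall, spans the full seat width and rises from the seat top along its +y edge, rear face flush with the rear of the seat. Two armrests of 42×42 mm section run along each side from the seat's front edge to the front of the backrest, top faces 197 mm above the seat top and outer faces flush with the seat's x-edges; a 42×42 mm post under the front of each armrest stands on the seat at the front corner.

C is a four-legged stool. The seat is a 302×268×28 mm slab whose top surface is at z = 411 mm; four round legs, each 30 mm in diameter, run from the floor (z = 0) to the underside of the seat, each leg's axis is inset half a diameter from the nearest pair of seat edges (so the leg's bounding box is flush with the corner).

The chair is on top of the table, centred. Three stools sit around the table at the −y, +y, −x sides.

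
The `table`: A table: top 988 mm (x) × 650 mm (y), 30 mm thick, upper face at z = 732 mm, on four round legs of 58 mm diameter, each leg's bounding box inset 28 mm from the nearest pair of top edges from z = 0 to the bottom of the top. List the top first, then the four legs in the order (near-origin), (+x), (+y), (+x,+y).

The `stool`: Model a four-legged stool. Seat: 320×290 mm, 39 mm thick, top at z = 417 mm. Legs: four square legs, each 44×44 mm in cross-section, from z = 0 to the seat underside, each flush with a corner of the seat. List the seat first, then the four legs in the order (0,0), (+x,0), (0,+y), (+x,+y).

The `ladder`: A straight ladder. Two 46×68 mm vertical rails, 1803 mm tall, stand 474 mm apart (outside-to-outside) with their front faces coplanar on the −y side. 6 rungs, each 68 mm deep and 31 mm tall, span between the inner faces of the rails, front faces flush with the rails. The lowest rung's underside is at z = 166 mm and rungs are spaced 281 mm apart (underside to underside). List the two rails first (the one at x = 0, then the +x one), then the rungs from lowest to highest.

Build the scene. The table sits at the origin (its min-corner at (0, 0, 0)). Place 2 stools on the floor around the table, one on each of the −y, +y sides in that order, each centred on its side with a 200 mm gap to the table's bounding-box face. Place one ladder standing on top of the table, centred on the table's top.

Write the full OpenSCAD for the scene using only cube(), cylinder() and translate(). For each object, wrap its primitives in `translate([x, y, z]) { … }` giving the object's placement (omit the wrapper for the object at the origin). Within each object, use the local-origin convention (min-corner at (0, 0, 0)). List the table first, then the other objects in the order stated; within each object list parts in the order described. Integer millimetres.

translate([0, 0, 702]) cube([988, 650, 30]);
translate([57, 57, 0]) cylinder(h = 702, r = 29);
translate([931, 57, 0]) cylinder(h = 702, r = 29);
translate([57, 593, 0]) cylinder(h = 702, r = 29);
translate([931, 593, 0]) cylinder(h = 702, r = 29);
translate([334, -490, 0]) {
  translate([0, 0, 378]) cube([320, 290, 39]);
  cube([44, 44, 378]);
  translate([276, 0, 0]) cube([44, 44, 378]);
  translate([0, 246, 0]) cube([44, 44, 378]);
  translate([276, 246, 0]) cube([44, 44, 378]);
}
translate([334, 850, 0]) {
  translate([0, 0, 378]) cube([320, 290, 39]);
  cube([44, 44, 378]);
  translate([276, 0, 0]) cube([44, 44, 378]);
  translate([0, 246, 0]) cube([44, 44, 378]);
  translate([276, 246, 0]) cube([44, 44, 378]);
}
translate([257, 291, 732]) {
  cube([46, 68, 1803]);
  translate([428, 0, 0]) cube([46, 68, 1803]);
  translate([46, 0, 166]) cube([382, 68, 31]);
  translate([46, 0, 447]) cube([382, 68, 31]);
  translate([46, 0, 728]) cube([382, 68, 31]);
  translate([46, 0, 1009]) cube([382, 68, 31]);
  translate([46, 0, 1290]) cube([382, 68, 31]);
  translate([46, 0, 1571]) cube([382, 68, 31]);
}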